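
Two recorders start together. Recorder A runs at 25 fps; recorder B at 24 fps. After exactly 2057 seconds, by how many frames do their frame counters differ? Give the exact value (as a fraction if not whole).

2057 frames

A emits 25 × 2057 = 51425 frames; B emits 24 × 2057 = 49368.
Difference = 2057 frames; B is behind A.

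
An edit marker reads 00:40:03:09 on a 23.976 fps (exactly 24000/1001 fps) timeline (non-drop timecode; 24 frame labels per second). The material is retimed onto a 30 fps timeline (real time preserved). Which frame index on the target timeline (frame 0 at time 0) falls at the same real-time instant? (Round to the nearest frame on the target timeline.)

frame 72173

Source frame index: (0×3600 + 40×60 + 3) × 24 + 9 = 57681.
Real time: 57681 / (24000/1001) = 19246227/8000 s.
Target frame: (19246227/8000) × (30) = 57738681/800 ≈ 72173.351 → 72173.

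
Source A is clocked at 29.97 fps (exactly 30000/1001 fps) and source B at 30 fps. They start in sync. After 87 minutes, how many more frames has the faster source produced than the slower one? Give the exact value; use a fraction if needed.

87 min = 5220 s.
A emits 30000/1001 × 5220 = 156600000/1001 frames; B emits 30 × 5220 = 156600.
Difference = 156600/1001 frames (≈ 156.4436); B is ahead of A.

156600/1001 frames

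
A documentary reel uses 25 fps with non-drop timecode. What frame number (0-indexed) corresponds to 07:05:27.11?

638186

Total seconds to the label: (7 × 3600 + 5 × 60 + 27) = 25527.
Frame index = 25527 × 25 + 11 = 638186.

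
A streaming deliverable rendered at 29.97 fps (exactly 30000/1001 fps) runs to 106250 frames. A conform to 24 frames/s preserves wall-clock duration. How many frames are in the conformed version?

Target frames = source frames × (target rate / source rate) = 106250 × (24)/(30000/1001) = 106250 × 1001/1250 = 85085.

85085 frames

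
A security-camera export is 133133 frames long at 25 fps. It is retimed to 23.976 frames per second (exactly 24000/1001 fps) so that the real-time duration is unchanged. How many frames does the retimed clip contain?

127680 frames

Target frames = source frames × (target rate / source rate) = 133133 × (24000/1001)/(25) = 133133 × 960/1001 = 127680.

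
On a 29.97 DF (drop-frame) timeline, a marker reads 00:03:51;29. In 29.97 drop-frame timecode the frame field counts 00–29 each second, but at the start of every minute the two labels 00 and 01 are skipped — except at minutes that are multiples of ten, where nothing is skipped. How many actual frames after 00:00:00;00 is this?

Complete 10-minute blocks: 0, each 17982 frames → 0.
Remaining 3 whole minutes in the current block: 1800 + 2 × 1798 = 5396 frames.
Within the current minute: 51 × 30 + 29 − 2 = 1557 (labels ;00/;01 skipped at this minute). Total = 0 + 5396 + 1557 = 6953.

6953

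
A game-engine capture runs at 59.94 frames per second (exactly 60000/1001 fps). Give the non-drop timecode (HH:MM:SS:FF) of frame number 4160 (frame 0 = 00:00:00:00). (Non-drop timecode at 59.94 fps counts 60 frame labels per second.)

4160 ÷ 60 = 69 full seconds, remainder 20 frames.
69 s = 0 h 1 min 9 s.
Timecode: 00:01:09:20.

00:01:09:20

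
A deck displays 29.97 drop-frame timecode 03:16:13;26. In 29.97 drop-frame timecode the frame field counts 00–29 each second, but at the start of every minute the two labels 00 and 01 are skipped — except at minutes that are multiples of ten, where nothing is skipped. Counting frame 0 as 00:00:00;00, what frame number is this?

As if non-drop at 30 labels/s: (3 × 3600 + 16 × 60 + 13) × 30 + 26 = 353216.
Minute boundaries passed: 196; those not divisible by 10: 196 − 19 = 177; dropped labels = 2 × 177 = 354.
Actual frame index = 353216 − 354 = 352862.

352862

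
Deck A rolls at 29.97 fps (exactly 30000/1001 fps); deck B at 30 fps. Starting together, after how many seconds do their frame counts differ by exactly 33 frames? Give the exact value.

The gap grows by |30 − 30000/1001| = 30/1001 frames per second.
Time for a 33-frame gap: 33 ÷ (30/1001) = 1101.1 s.

1101.1 seconds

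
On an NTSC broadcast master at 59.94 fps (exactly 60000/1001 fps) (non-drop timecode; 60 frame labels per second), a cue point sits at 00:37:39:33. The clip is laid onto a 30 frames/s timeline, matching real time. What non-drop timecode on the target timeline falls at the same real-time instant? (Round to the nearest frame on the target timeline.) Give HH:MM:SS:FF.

Source frame index: (0×3600 + 37×60 + 39) × 60 + 33 = 135573.
Real time: 135573 / (60000/1001) = 45236191/20000 s.
Target frame: (45236191/20000) × (30) = 135708573/2000 ≈ 67854.287 → 67854.
At 30 labels/s: frame 67854 → 00:37:41:24.

00:37:41:24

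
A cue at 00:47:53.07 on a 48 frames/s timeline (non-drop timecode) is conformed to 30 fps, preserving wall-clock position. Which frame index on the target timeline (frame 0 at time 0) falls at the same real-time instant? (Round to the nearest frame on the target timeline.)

frame 86194

Source frame index: (0×3600 + 47×60 + 53) × 48 + 7 = 137911.
Real time: 137911 / (48) = 137911/48 s.
Target frame: (137911/48) × (30) = 689555/8 ≈ 86194.375 → 86194.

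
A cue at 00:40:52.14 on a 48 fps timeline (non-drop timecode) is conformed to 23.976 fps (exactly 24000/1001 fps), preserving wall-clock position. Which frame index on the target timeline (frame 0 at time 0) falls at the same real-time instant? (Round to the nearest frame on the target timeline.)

frame 58796

Source frame index: (0×3600 + 40×60 + 52) × 48 + 14 = 117710.
Real time: 117710 / (48) = 58855/24 s.
Target frame: (58855/24) × (24000/1001) = 58855000/1001 ≈ 58796.204 → 58796.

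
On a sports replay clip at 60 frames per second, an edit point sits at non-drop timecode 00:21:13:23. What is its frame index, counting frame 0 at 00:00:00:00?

76403

Total seconds to the label: (0 × 3600 + 21 × 60 + 13) = 1273.
Frame index = 1273 × 60 + 23 = 76403.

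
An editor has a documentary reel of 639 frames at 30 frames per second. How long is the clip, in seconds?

Running time = 639 / (30) = 21.3 s.

21.3 seconds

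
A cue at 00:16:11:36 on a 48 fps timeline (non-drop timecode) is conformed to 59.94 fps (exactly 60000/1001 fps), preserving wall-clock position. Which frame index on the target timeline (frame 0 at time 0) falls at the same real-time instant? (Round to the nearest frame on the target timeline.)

frame 58247

Source frame index: (0×3600 + 16×60 + 11) × 48 + 36 = 46644.
Real time: 46644 / (48) = 3887/4 s.
Target frame: (3887/4) × (60000/1001) = 4485000/77 ≈ 58246.753 → 58247.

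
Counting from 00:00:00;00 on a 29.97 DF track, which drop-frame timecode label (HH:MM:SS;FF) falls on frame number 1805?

Ten DF minutes hold 17982 frames, so frame 1805 lies in block 0 (frames 0–17981) with 1805 frames into that block.
The block's first minute is 1800 frames and the rest 1798 each; 1805 frames reaches minute 1, so 0 × 18 + 1 × 2 = 2 labels have been skipped so far.
Adding those back, label number 1805 + 2 = 1807 at 30 labels/s is 60 s + 7 f = 0 h 1 min 0 s frame 7, i.e. 00:01:00;07.

00:01:00;07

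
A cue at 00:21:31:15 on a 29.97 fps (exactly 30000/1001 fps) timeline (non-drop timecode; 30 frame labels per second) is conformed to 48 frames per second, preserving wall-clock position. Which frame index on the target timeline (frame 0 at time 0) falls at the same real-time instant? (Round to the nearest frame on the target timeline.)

Source frame index: (0×3600 + 21×60 + 31) × 30 + 15 = 38745.
Real time: 38745 / (30000/1001) = 2585583/2000 s.
Target frame: (2585583/2000) × (48) = 7756749/125 ≈ 62053.992 → 62054.

frame 62054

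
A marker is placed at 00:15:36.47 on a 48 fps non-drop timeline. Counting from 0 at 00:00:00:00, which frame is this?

Total seconds to the label: (0 × 3600 + 15 × 60 + 36) = 936.
Frame index = 936 × 48 + 47 = 44975.

44975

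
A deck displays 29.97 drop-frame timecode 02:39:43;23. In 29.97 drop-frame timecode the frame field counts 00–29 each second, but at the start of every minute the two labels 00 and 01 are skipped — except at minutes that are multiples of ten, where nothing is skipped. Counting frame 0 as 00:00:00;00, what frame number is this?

287225

Complete 10-minute blocks: 15, each 17982 frames → 269730.
Remaining 9 whole minutes in the current block: 1800 + 8 × 1798 = 16184 frames.
Within the current minute: 43 × 30 + 23 − 2 = 1311 (labels ;00/;01 skipped at this minute). Total = 269730 + 16184 + 1311 = 287225.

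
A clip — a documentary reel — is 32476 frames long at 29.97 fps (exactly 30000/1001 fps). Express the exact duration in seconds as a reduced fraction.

8127119/7500 seconds

Running time = 32476 ÷ (30000/1001) = 32476 × 1001/30000 = 8127119/7500 s.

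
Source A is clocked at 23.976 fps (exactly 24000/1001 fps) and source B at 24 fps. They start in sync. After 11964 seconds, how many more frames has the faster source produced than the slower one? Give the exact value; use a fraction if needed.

287136/1001 frames

A emits 24000/1001 × 11964 = 287136000/1001 frames; B emits 24 × 11964 = 287136.
Difference = 287136/1001 frames (≈ 286.8492); B is ahead of A.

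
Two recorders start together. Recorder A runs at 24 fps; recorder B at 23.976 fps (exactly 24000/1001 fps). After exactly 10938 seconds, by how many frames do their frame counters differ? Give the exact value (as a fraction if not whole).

262512/1001 frames

A emits 24 × 10938 = 262512 frames; B emits 24000/1001 × 10938 = 262512000/1001.
Difference = 262512/1001 frames (≈ 262.2498); B is behind A.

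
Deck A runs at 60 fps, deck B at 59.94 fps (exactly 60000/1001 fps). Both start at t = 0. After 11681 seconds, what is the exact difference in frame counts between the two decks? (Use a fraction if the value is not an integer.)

700860/1001 frames

A emits 60 × 11681 = 700860 frames; B emits 60000/1001 × 11681 = 700860000/1001.
Difference = 700860/1001 frames (≈ 700.1598); B is behind A.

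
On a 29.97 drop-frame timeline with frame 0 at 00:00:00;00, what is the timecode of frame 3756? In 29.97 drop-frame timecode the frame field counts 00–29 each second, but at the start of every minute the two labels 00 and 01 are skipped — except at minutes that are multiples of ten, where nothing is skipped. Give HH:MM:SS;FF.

Ten DF minutes hold 17982 frames, so frame 3756 lies in block 0 (frames 0–17981) with 3756 frames into that block.
The block's first minute is 1800 frames and the rest 1798 each; 3756 frames reaches minute 2, so 0 × 18 + 2 × 2 = 4 labels have been skipped so far.
Adding those back, label number 3756 + 4 = 3760 at 30 labels/s is 125 s + 10 f = 0 h 2 min 5 s frame 10, i.e. 00:02:05;10.

00:02:05;10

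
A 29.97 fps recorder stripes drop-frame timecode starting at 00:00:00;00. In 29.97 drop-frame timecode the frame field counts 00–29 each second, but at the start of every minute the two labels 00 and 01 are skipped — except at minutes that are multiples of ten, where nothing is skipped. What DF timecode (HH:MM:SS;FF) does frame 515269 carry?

04:46:32;25

Each 10-minute DF block holds 10 × 60 × 30 − 9 × 2 = 17982 frames. 515269 ÷ 17982 → 28 full blocks, remainder 11773.
Within the partial block the first minute is 1800 frames and each further minute 1798, so 6 further minute boundaries passed. Total skipped labels = 18 × 28 + 2 × 6 = 516.
Non-drop label index = 515269 + 516 = 515785; at 30 labels/s that is 04:46:32:25, i.e. DF 04:46:32;25.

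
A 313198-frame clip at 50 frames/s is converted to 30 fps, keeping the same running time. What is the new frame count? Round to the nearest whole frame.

187919 frames

Frames at target rate = 313198 × (30) / (50) = 939594/5 ≈ 187918.800.
Nearest whole frame: 187919.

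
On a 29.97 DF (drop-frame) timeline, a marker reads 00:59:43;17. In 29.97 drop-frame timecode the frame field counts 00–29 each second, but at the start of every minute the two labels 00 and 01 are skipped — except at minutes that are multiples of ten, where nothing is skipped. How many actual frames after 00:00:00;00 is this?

Complete 10-minute blocks: 5, each 17982 frames → 89910.
Remaining 9 whole minutes in the current block: 1800 + 8 × 1798 = 16184 frames.
Within the current minute: 43 × 30 + 17 − 2 = 1305 (labels ;00/;01 skipped at this minute). Total = 89910 + 16184 + 1305 = 107399.

107399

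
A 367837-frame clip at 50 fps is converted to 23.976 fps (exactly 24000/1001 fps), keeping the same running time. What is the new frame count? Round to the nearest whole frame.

Frames at target rate = 367837 × (24000/1001) / (50) = 176561760/1001 ≈ 176385.375.
Nearest whole frame: 176385.

176385 frames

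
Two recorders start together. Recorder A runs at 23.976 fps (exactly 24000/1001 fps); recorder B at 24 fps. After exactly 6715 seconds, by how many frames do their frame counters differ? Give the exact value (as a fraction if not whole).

161160/1001 frames

A emits 24000/1001 × 6715 = 161160000/1001 frames; B emits 24 × 6715 = 161160.
Difference = 161160/1001 frames (≈ 160.9990); B is ahead of A.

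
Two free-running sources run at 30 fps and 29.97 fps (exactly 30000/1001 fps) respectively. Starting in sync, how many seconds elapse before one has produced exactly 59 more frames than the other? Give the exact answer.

59059/30 seconds

The gap grows by |30000/1001 − 30| = 30/1001 frames per second.
Time for a 59-frame gap: 59 ÷ (30/1001) = 59059/30 s.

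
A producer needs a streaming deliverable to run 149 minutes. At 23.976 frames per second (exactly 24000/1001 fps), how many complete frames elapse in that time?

149 min = 8940 s.
Frames = 8940 × 24000/1001 = 214560000/1001 ≈ 214345.6543.
Complete frames: 214345.

214345 frames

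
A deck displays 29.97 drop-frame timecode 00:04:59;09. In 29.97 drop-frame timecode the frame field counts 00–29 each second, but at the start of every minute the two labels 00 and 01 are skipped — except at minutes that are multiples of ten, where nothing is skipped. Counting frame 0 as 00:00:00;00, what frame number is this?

Complete 10-minute blocks: 0, each 17982 frames → 0.
Remaining 4 whole minutes in the current block: 1800 + 3 × 1798 = 7194 frames.
Within the current minute: 59 × 30 + 9 − 2 = 1777 (labels ;00/;01 skipped at this minute). Total = 0 + 7194 + 1777 = 8971.

8971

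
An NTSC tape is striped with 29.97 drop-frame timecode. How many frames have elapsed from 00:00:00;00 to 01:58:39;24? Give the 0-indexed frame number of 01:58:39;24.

213380

As if non-drop at 30 labels/s: (1 × 3600 + 58 × 60 + 39) × 30 + 24 = 213594.
Minute boundaries passed: 118; those not divisible by 10: 118 − 11 = 107; dropped labels = 2 × 107 = 214.
Actual frame index = 213594 − 214 = 213380.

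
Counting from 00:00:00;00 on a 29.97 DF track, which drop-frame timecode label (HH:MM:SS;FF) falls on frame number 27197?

Ten DF minutes hold 17982 frames, so frame 27197 lies in block 1 (frames 17982–35963) with 9215 frames into that block.
The block's first minute is 1800 frames and the rest 1798 each; 9215 frames reaches minute 5, so 1 × 18 + 5 × 2 = 28 labels have been skipped so far.
Adding those back, label number 27197 + 28 = 27225 at 30 labels/s is 907 s + 15 f = 0 h 15 min 7 s frame 15, i.e. 00:15:07;15.

00:15:07;15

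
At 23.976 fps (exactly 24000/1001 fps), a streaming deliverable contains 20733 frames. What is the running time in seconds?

Running time = 20733 / (24000/1001) = 864.738875 s.

864.738875 seconds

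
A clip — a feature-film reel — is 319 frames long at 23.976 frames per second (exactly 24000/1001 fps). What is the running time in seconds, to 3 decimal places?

Running time = 319 × 1001/24000 = 319319/24000 s ≈ 13.305 s.

13.305 seconds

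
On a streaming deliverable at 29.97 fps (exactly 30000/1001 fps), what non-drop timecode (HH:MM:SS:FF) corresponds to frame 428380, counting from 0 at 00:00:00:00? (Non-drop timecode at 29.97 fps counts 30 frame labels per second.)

03:57:59:10

428380 ÷ 30 = 14279 full seconds, remainder 10 frames.
14279 s = 3 h 57 min 59 s.
Timecode: 03:57:59:10.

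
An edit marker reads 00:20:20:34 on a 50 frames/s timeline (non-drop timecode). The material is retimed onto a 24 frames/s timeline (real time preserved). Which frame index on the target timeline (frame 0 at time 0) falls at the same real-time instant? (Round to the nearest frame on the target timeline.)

frame 29296

Source frame index: (0×3600 + 20×60 + 20) × 50 + 34 = 61034.
Real time: 61034 / (50) = 30517/25 s.
Target frame: (30517/25) × (24) = 732408/25 ≈ 29296.320 → 29296.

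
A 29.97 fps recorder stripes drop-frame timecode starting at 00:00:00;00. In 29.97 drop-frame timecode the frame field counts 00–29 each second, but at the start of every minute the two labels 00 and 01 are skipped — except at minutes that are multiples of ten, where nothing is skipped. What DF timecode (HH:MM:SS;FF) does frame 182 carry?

00:00:06;02

Ten DF minutes hold 17982 frames, so frame 182 lies in block 0 (frames 0–17981) with 182 frames into that block.
The block's first minute is 1800 frames and the rest 1798 each; 182 frames reaches minute 0, so 0 × 18 + 0 × 2 = 0 labels have been skipped so far.
Adding those back, label number 182 + 0 = 182 at 30 labels/s is 6 s + 2 f = 0 h 0 min 6 s frame 2, i.e. 00:00:06;02.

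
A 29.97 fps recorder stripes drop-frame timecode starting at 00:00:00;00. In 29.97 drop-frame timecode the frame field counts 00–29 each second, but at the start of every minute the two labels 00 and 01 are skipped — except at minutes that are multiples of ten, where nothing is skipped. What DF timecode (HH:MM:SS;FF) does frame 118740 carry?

Ten DF minutes hold 17982 frames, so frame 118740 lies in block 6 (frames 107892–125873) with 10848 frames into that block.
The block's first minute is 1800 frames and the rest 1798 each; 10848 frames reaches minute 6, so 6 × 18 + 6 × 2 = 120 labels have been skipped so far.
Adding those back, label number 118740 + 120 = 118860 at 30 labels/s is 3962 s + 0 f = 1 h 6 min 2 s frame 0, i.e. 01:06:02;00.

01:06:02;00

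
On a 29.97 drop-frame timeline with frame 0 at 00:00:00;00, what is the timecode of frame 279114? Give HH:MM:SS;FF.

02:35:13;04

Each 10-minute DF block holds 10 × 60 × 30 − 9 × 2 = 17982 frames. 279114 ÷ 17982 → 15 full blocks, remainder 9384.
Within the partial block the first minute is 1800 frames and each further minute 1798, so 5 further minute boundaries passed. Total skipped labels = 18 × 15 + 2 × 5 = 280.
Non-drop label index = 279114 + 280 = 279394; at 30 labels/s that is 02:35:13:04, i.e. DF 02:35:13;04.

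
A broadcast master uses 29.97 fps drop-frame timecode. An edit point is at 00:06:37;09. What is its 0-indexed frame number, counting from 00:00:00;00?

11907

As if non-drop at 30 labels/s: (0 × 3600 + 6 × 60 + 37) × 30 + 9 = 11919.
Minute boundaries passed: 6; those not divisible by 10: 6 − 0 = 6; dropped labels = 2 × 6 = 12.
Actual frame index = 11919 − 12 = 11907.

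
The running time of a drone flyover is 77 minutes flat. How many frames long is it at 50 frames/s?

231000 frames

77 min = 4620 s.
Frames = 4620 × 50 = 231000.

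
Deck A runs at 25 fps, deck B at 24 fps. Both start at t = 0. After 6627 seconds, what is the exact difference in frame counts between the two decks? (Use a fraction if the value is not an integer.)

A emits 25 × 6627 = 165675 frames; B emits 24 × 6627 = 159048.
Difference = 6627 frames; B is behind A.

6627 frames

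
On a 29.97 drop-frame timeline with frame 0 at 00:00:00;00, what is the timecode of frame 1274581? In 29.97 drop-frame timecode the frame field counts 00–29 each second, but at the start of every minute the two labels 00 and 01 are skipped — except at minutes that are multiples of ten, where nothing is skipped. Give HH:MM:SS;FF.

11:48:48;17

Each 10-minute DF block holds 10 × 60 × 30 − 9 × 2 = 17982 frames. 1274581 ÷ 17982 → 70 full blocks, remainder 15841.
Within the partial block the first minute is 1800 frames and each further minute 1798, so 8 further minute boundaries passed. Total skipped labels = 18 × 70 + 2 × 8 = 1276.
Non-drop label index = 1274581 + 1276 = 1275857; at 30 labels/s that is 11:48:48:17, i.e. DF 11:48:48;17.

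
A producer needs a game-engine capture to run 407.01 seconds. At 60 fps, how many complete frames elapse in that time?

Frames = 407.01 × 60 = 122103/5 ≈ 24420.6000.
Complete frames: 24420.

24420 frames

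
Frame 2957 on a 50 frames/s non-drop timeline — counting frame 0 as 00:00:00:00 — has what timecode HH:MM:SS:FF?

2957 ÷ 50 = 59 full seconds, remainder 7 frames.
59 s = 0 h 0 min 59 s.
Timecode: 00:00:59:07.

00:00:59:07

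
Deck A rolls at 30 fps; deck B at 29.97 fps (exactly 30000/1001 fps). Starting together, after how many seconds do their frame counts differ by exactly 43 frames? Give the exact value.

43043/30 seconds

The gap grows by |30000/1001 − 30| = 30/1001 frames per second.
Time for a 43-frame gap: 43 ÷ (30/1001) = 43043/30 s.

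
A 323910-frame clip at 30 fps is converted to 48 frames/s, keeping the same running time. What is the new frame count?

518256 frames

Target frames = source frames × (target rate / source rate) = 323910 × (48)/(30) = 323910 × 8/5 = 518256.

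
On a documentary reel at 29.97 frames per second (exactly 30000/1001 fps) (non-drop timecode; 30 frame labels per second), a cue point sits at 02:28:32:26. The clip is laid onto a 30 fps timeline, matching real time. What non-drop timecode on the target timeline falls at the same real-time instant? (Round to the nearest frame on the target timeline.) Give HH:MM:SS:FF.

Source frame index: (2×3600 + 28×60 + 32) × 30 + 26 = 267386.
Real time: 267386 / (30000/1001) = 133826693/15000 s.
Target frame: (133826693/15000) × (30) = 133826693/500 ≈ 267653.386 → 267653.
At 30 labels/s: frame 267653 → 02:28:41:23.

02:28:41:23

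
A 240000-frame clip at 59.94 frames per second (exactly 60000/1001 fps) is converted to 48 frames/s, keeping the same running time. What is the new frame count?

192192 frames

Target frames = source frames × (target rate / source rate) = 240000 × (48)/(60000/1001) = 240000 × 1001/1250 = 192192.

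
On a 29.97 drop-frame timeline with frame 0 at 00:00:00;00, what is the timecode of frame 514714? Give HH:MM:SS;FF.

04:46:14;10

Each 10-minute DF block holds 10 × 60 × 30 − 9 × 2 = 17982 frames. 514714 ÷ 17982 → 28 full blocks, remainder 11218.
Within the partial block the first minute is 1800 frames and each further minute 1798, so 6 further minute boundaries passed. Total skipped labels = 18 × 28 + 2 × 6 = 516.
Non-drop label index = 514714 + 516 = 515230; at 30 labels/s that is 04:46:14:10, i.e. DF 04:46:14;10.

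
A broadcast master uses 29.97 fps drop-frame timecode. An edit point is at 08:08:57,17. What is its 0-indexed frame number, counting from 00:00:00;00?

Complete 10-minute blocks: 48, each 17982 frames → 863136.
Remaining 8 whole minutes in the current block: 1800 + 7 × 1798 = 14386 frames.
Within the current minute: 57 × 30 + 17 − 2 = 1725 (labels ;00/;01 skipped at this minute). Total = 863136 + 14386 + 1725 = 879247.

879247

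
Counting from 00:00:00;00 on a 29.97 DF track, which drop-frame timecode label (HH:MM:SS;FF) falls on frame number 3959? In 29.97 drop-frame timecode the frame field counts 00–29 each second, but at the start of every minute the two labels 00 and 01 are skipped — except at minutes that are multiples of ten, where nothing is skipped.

Each 10-minute DF block holds 10 × 60 × 30 − 9 × 2 = 17982 frames. 3959 ÷ 17982 → 0 full blocks, remainder 3959.
Within the partial block the first minute is 1800 frames and each further minute 1798, so 2 further minute boundaries passed. Total skipped labels = 18 × 0 + 2 × 2 = 4.
Non-drop label index = 3959 + 4 = 3963; at 30 labels/s that is 00:02:12:03, i.e. DF 00:02:12;03.

00:02:12;03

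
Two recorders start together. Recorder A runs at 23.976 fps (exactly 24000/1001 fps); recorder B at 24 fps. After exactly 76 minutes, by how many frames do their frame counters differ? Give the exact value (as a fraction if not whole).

109440/1001 frames

76 min = 4560 s.
A emits 24000/1001 × 4560 = 109440000/1001 frames; B emits 24 × 4560 = 109440.
Difference = 109440/1001 frames (≈ 109.3307); B is ahead of A.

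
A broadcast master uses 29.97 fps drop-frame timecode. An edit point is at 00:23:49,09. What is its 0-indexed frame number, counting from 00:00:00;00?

42837

As if non-drop at 30 labels/s: (0 × 3600 + 23 × 60 + 49) × 30 + 9 = 42879.
Minute boundaries passed: 23; those not divisible by 10: 23 − 2 = 21; dropped labels = 2 × 21 = 42.
Actual frame index = 42879 − 42 = 42837.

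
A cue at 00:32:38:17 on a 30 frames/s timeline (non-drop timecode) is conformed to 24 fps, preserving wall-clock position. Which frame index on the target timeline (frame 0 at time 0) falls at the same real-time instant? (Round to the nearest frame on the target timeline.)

Source frame index: (0×3600 + 32×60 + 38) × 30 + 17 = 58757.
Real time: 58757 / (30) = 58757/30 s.
Target frame: (58757/30) × (24) = 235028/5 ≈ 47005.600 → 47006.

frame 47006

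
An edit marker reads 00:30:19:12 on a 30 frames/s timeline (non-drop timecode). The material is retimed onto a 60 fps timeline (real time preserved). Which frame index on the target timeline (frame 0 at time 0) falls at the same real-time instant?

frame 109164

Source frame index: (0×3600 + 30×60 + 19) × 30 + 12 = 54582.
Real time: 54582 / (30) = 9097/5 s.
Target frame: (9097/5) × (60) = 109164.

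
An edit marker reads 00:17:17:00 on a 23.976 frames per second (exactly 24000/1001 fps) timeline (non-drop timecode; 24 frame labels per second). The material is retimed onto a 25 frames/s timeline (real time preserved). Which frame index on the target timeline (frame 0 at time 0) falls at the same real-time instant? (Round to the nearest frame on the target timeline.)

frame 25951

Source frame index: (0×3600 + 17×60 + 17) × 24 + 0 = 24888.
Real time: 24888 / (24000/1001) = 1038037/1000 s.
Target frame: (1038037/1000) × (25) = 1038037/40 ≈ 25950.925 → 25951.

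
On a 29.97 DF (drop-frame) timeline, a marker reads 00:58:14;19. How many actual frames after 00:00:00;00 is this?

As if non-drop at 30 labels/s: (0 × 3600 + 58 × 60 + 14) × 30 + 19 = 104839.
Minute boundaries passed: 58; those not divisible by 10: 58 − 5 = 53; dropped labels = 2 × 53 = 106.
Actual frame index = 104839 − 106 = 104733.

104733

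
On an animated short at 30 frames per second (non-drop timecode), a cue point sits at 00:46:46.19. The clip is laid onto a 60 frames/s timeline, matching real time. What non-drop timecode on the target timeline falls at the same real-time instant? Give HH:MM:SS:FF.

Source frame index: (0×3600 + 46×60 + 46) × 30 + 19 = 84199.
Real time: 84199 / (30) = 84199/30 s.
Target frame: (84199/30) × (60) = 168398.
At 60 labels/s: frame 168398 → 00:46:46:38.

00:46:46:38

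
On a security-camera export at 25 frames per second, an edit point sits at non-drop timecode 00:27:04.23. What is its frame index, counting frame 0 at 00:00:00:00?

Total seconds to the label: (0 × 3600 + 27 × 60 + 4) = 1624.
Frame index = 1624 × 25 + 23 = 40623.

frame 40623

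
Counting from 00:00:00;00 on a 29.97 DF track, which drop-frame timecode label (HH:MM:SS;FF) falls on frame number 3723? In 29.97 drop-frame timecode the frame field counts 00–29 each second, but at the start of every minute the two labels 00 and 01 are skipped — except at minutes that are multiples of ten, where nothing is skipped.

00:02:04;07

Each 10-minute DF block holds 10 × 60 × 30 − 9 × 2 = 17982 frames. 3723 ÷ 17982 → 0 full blocks, remainder 3723.
Within the partial block the first minute is 1800 frames and each further minute 1798, so 2 further minute boundaries passed. Total skipped labels = 18 × 0 + 2 × 2 = 4.
Non-drop label index = 3723 + 4 = 3727; at 30 labels/s that is 00:02:04:07, i.e. DF 00:02:04;07.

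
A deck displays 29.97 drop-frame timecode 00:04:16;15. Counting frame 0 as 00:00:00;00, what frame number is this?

7687

Complete 10-minute blocks: 0, each 17982 frames → 0.
Remaining 4 whole minutes in the current block: 1800 + 3 × 1798 = 7194 frames.
Within the current minute: 16 × 30 + 15 − 2 = 493 (labels ;00/;01 skipped at this minute). Total = 0 + 7194 + 493 = 7687.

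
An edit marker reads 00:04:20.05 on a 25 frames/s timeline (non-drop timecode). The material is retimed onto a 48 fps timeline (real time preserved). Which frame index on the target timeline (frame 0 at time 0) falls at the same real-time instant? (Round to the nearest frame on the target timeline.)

frame 12490

Source frame index: (0×3600 + 4×60 + 20) × 25 + 5 = 6505.
Real time: 6505 / (25) = 1301/5 s.
Target frame: (1301/5) × (48) = 62448/5 ≈ 12489.600 → 12490.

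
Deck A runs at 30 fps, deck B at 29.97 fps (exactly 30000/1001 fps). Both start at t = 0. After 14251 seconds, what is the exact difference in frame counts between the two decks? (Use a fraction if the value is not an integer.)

A emits 30 × 14251 = 427530 frames; B emits 30000/1001 × 14251 = 427530000/1001.
Difference = 427530/1001 frames (≈ 427.1029); B is behind A.

427530/1001 frames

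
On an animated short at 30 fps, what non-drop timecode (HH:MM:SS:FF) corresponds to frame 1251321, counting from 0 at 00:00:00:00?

1251321 ÷ 30 = 41710 full seconds, remainder 21 frames.
41710 s = 11 h 35 min 10 s.
Timecode: 11:35:10:21.

11:35:10:21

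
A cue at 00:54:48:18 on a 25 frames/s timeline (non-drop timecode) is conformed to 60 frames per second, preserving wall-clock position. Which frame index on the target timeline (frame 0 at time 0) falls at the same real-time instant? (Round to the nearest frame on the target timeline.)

frame 197323

Source frame index: (0×3600 + 54×60 + 48) × 25 + 18 = 82218.
Real time: 82218 / (25) = 82218/25 s.
Target frame: (82218/25) × (60) = 986616/5 ≈ 197323.200 → 197323.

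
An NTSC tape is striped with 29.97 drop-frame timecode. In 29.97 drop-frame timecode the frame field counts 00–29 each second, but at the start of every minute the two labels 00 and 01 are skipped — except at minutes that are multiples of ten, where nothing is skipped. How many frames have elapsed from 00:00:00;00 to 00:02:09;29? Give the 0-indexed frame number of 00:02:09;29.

Complete 10-minute blocks: 0, each 17982 frames → 0.
Remaining 2 whole minutes in the current block: 1800 + 1 × 1798 = 3598 frames.
Within the current minute: 9 × 30 + 29 − 2 = 297 (labels ;00/;01 skipped at this minute). Total = 0 + 3598 + 297 = 3895.

3895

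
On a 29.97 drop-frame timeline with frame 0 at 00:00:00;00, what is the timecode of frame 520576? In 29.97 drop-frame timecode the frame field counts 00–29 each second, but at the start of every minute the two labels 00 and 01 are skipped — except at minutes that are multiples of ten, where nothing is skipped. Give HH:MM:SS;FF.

04:49:29;28

Each 10-minute DF block holds 10 × 60 × 30 − 9 × 2 = 17982 frames. 520576 ÷ 17982 → 28 full blocks, remainder 17080.
Within the partial block the first minute is 1800 frames and each further minute 1798, so 9 further minute boundaries passed. Total skipped labels = 18 × 28 + 2 × 9 = 522.
Non-drop label index = 520576 + 522 = 521098; at 30 labels/s that is 04:49:29:28, i.e. DF 04:49:29;28.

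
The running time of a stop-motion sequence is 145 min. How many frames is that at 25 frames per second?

145 min = 8700 s.
Frames = 8700 × 25 = 217500.

217500 frames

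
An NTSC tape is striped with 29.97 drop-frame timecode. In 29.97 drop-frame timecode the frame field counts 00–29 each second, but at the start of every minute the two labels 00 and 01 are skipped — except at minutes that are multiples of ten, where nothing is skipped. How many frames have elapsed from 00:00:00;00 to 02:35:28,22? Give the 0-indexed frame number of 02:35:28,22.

279582

As if non-drop at 30 labels/s: (2 × 3600 + 35 × 60 + 28) × 30 + 22 = 279862.
Minute boundaries passed: 155; those not divisible by 10: 155 − 15 = 140; dropped labels = 2 × 140 = 280.
Actual frame index = 279862 − 280 = 279582.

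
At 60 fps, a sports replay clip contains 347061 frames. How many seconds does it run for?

Running time = 347061 / (60) = 5784.35 s.

5784.35 seconds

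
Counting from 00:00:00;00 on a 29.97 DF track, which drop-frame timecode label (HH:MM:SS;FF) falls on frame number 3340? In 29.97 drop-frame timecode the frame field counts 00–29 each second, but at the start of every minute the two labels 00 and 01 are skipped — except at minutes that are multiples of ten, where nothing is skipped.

00:01:51;12

Each 10-minute DF block holds 10 × 60 × 30 − 9 × 2 = 17982 frames. 3340 ÷ 17982 → 0 full blocks, remainder 3340.
Within the partial block the first minute is 1800 frames and each further minute 1798, so 1 further minute boundary passed. Total skipped labels = 18 × 0 + 2 × 1 = 2.
Non-drop label index = 3340 + 2 = 3342; at 30 labels/s that is 00:01:51:12, i.e. DF 00:01:51;12.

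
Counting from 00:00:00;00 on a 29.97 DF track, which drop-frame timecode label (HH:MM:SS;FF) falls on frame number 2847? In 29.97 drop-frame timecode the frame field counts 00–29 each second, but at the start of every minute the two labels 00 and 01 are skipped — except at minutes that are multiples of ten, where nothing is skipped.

Ten DF minutes hold 17982 frames, so frame 2847 lies in block 0 (frames 0–17981) with 2847 frames into that block.
The block's first minute is 1800 frames and the rest 1798 each; 2847 frames reaches minute 1, so 0 × 18 + 1 × 2 = 2 labels have been skipped so far.
Adding those back, label number 2847 + 2 = 2849 at 30 labels/s is 94 s + 29 f = 0 h 1 min 34 s frame 29, i.e. 00:01:34;29.

00:01:34;29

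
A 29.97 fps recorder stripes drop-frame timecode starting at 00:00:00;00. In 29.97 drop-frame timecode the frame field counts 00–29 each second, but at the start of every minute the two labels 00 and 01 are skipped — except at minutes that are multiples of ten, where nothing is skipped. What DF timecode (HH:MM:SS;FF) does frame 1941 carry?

00:01:04;23

Each 10-minute DF block holds 10 × 60 × 30 − 9 × 2 = 17982 frames. 1941 ÷ 17982 → 0 full blocks, remainder 1941.
Within the partial block the first minute is 1800 frames and each further minute 1798, so 1 further minute boundary passed. Total skipped labels = 18 × 0 + 2 × 1 = 2.
Non-drop label index = 1941 + 2 = 1943; at 30 labels/s that is 00:01:04:23, i.e. DF 00:01:04;23.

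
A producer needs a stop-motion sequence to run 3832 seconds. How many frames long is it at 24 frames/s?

Frames = 3832 × 24 = 91968.

91968 frames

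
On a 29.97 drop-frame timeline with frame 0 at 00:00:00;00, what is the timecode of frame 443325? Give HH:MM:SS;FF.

04:06:32;09

Each 10-minute DF block holds 10 × 60 × 30 − 9 × 2 = 17982 frames. 443325 ÷ 17982 → 24 full blocks, remainder 11757.
Within the partial block the first minute is 1800 frames and each further minute 1798, so 6 further minute boundaries passed. Total skipped labels = 18 × 24 + 2 × 6 = 444.
Non-drop label index = 443325 + 444 = 443769; at 30 labels/s that is 04:06:32:09, i.e. DF 04:06:32;09.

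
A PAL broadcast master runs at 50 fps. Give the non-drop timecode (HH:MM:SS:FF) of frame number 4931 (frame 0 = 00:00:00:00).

00:01:38:31

4931 ÷ 50 = 98 full seconds, remainder 31 frames.
98 s = 0 h 1 min 38 s.
Timecode: 00:01:38:31.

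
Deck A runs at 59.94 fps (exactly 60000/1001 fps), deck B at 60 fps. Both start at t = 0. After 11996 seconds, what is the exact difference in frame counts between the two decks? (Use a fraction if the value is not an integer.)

719760/1001 frames

A emits 60000/1001 × 11996 = 719760000/1001 frames; B emits 60 × 11996 = 719760.
Difference = 719760/1001 frames (≈ 719.0410); B is ahead of A.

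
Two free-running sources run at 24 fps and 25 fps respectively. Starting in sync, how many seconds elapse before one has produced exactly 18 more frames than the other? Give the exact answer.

18 seconds

The gap grows by |25 − 24| = 1 frame per second.
Time for a 18-frame gap: 18 ÷ (1) = 18 s.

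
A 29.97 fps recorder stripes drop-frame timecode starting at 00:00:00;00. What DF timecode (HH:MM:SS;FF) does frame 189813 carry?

01:45:33;13

Ten DF minutes hold 17982 frames, so frame 189813 lies in block 10 (frames 179820–197801) with 9993 frames into that block.
The block's first minute is 1800 frames and the rest 1798 each; 9993 frames reaches minute 5, so 10 × 18 + 5 × 2 = 190 labels have been skipped so far.
Adding those back, label number 189813 + 190 = 190003 at 30 labels/s is 6333 s + 13 f = 1 h 45 min 33 s frame 13, i.e. 01:45:33;13.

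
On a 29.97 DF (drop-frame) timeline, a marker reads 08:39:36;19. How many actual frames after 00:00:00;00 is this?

934363

As if non-drop at 30 labels/s: (8 × 3600 + 39 × 60 + 36) × 30 + 19 = 935299.
Minute boundaries passed: 519; those not divisible by 10: 519 − 51 = 468; dropped labels = 2 × 468 = 936.
Actual frame index = 935299 − 936 = 934363.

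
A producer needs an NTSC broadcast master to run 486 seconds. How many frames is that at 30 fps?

Frames = 486 × 30 = 14580.

14580 frames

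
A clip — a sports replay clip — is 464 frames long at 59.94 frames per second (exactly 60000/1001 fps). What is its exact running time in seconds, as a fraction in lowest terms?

29029/3750 seconds

Running time = 464 ÷ (60000/1001) = 464 × 1001/60000 = 29029/3750 s.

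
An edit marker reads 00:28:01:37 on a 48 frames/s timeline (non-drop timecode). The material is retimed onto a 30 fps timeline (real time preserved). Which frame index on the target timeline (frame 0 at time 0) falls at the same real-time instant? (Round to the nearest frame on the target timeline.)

Source frame index: (0×3600 + 28×60 + 1) × 48 + 37 = 80725.
Real time: 80725 / (48) = 80725/48 s.
Target frame: (80725/48) × (30) = 403625/8 ≈ 50453.125 → 50453.

frame 50453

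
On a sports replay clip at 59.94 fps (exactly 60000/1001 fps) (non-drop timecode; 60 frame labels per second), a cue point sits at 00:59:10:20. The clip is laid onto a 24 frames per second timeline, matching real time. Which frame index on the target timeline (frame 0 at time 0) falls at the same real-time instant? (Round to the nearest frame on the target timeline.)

frame 85293

Source frame index: (0×3600 + 59×60 + 10) × 60 + 20 = 213020.
Real time: 213020 / (60000/1001) = 10661651/3000 s.
Target frame: (10661651/3000) × (24) = 10661651/125 ≈ 85293.208 → 85293.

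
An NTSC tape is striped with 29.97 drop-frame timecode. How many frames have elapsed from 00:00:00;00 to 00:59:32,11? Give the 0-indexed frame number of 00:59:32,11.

107063

As if non-drop at 30 labels/s: (0 × 3600 + 59 × 60 + 32) × 30 + 11 = 107171.
Minute boundaries passed: 59; those not divisible by 10: 59 − 5 = 54; dropped labels = 2 × 54 = 108.
Actual frame index = 107171 − 108 = 107063.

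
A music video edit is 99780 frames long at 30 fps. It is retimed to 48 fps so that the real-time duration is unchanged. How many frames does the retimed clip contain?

159648 frames

Target frames = source frames × (target rate / source rate) = 99780 × (48)/(30) = 99780 × 8/5 = 159648.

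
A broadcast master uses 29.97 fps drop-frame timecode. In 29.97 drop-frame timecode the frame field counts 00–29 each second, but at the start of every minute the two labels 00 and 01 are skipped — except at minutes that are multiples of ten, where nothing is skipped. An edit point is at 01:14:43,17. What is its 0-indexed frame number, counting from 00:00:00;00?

As if non-drop at 30 labels/s: (1 × 3600 + 14 × 60 + 43) × 30 + 17 = 134507.
Minute boundaries passed: 74; those not divisible by 10: 74 − 7 = 67; dropped labels = 2 × 67 = 134.
Actual frame index = 134507 − 134 = 134373.

134373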